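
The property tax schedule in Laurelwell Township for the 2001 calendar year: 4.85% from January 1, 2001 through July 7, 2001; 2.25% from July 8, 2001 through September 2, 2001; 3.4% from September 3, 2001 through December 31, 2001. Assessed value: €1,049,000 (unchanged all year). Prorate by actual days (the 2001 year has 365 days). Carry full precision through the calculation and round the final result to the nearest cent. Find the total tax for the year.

€41,616.56

January 1 – July 7, 2001: 188 days at 4.85% → €1,049,000 × 4.85% × 188/365 = €26,204.8822
July 8 – September 2, 2001: 57 days at 2.25% → €1,049,000 × 2.25% × 57/365 = €3,685.8699
September 3 – December 31, 2001: 120 days at 3.4% → €1,049,000 × 3.4% × 120/365 = €11,725.8082
Total = €41,616.5603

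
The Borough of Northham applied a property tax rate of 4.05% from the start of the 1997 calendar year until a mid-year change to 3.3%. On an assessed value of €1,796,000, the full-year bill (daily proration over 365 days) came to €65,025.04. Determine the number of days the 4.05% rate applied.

156 days

Let d = days at the first rate; then 365 − d days at the second rate.
€1,796,000 × [4.05%·d + 3.3%·(365−d)] / 365 = €65,025.04
Solving gives d = 156, so the new rate took effect on 6 June 1997.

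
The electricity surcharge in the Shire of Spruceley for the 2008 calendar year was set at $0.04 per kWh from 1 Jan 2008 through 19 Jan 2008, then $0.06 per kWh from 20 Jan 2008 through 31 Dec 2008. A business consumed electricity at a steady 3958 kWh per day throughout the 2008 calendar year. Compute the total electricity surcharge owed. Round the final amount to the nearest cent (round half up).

$85,413.64

1 Jan – 19 Jan 2008: 19 days × 3958 kWh/day = 75,202 kWh at $0.04/kWh → $3,008.08
20 Jan – 31 Dec 2008: 347 days × 3958 kWh/day = 1,373,426 kWh at $0.06/kWh → $82,405.56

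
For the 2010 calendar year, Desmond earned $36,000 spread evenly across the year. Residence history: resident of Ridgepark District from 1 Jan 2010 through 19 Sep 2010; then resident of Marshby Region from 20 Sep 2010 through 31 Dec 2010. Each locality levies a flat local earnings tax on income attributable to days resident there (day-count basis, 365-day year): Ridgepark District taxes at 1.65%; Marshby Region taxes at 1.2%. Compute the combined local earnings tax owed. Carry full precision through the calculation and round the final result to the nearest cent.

Ridgepark District, 1 Jan – 19 Sep 2010: 262 days → $36,000 × 1.65% × 262/365 = $426.3781
Marshby Region, 20 Sep – 31 Dec 2010: 103 days → $36,000 × 1.2% × 103/365 = $121.9068
Total = $548.2849

$548.28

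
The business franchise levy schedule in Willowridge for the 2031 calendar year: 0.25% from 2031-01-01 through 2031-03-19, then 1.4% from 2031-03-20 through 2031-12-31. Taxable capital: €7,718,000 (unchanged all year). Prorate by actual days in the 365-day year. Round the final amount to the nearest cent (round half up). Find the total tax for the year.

€89,084.75

2031-01-01 to 2031-03-19: 78 days at 0.25% → €7,718,000 × 0.25% × 78/365 = €4,123.3151
2031-03-20 to 2031-12-31: 287 days at 1.4% → €7,718,000 × 1.4% × 287/365 = €84,961.4356
Total = €89,084.7507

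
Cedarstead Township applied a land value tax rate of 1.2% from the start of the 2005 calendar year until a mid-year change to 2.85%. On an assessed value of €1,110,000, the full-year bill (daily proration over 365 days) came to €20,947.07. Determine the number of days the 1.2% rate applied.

Let d = days at the first rate; then 365 − d days at the second rate.
€1,110,000 × [1.2%·d + 2.85%·(365−d)] / 365 = €20,947.07
Solving gives d = 213, so the new rate took effect on 2 August 2005.

213 days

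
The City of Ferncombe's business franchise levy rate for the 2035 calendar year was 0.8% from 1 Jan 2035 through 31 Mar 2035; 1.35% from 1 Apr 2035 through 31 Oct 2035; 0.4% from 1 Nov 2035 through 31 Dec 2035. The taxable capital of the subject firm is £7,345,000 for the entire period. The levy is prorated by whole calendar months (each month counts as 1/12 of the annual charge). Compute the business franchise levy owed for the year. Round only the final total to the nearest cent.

£77,428.54

1 Jan – 31 Mar 2035: 3 months at 0.8% → £7,345,000 × 0.8% × 3/12 = £14,690.0000
1 Apr – 31 Oct 2035: 7 months at 1.35% → £7,345,000 × 1.35% × 7/12 = £57,841.8750
1 Nov – 31 Dec 2035: 2 months at 0.4% → £7,345,000 × 0.4% × 2/12 = £4,896.6667
Total = £77,428.5417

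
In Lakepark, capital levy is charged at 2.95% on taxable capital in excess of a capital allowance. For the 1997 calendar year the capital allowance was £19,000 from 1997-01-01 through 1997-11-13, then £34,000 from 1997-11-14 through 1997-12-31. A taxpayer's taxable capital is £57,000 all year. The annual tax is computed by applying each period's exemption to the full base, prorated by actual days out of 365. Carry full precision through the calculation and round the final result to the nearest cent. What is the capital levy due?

£1,062.81

1997-01-01 to 1997-11-13: 317 days, exemption £19,000 → (£57,000 − £19,000) × 2.95% × 317/365 = £973.5808
1997-11-14 to 1997-12-31: 48 days, exemption £34,000 → (£57,000 − £34,000) × 2.95% × 48/365 = £89.2274
Total = £1,062.8082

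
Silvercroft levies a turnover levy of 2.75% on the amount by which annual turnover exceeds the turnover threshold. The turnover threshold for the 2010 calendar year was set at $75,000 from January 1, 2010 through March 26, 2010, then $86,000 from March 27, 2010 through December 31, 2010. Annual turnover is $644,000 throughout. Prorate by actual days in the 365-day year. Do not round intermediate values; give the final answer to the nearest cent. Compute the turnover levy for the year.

January 1 – March 26, 2010: 85 days, exemption $75,000 → ($644,000 − $75,000) × 2.75% × 85/365 = $3,643.9384
March 27 – December 31, 2010: 280 days, exemption $86,000 → ($644,000 − $86,000) × 2.75% × 280/365 = $11,771.5068
Total = $15,415.4452

$15,415.45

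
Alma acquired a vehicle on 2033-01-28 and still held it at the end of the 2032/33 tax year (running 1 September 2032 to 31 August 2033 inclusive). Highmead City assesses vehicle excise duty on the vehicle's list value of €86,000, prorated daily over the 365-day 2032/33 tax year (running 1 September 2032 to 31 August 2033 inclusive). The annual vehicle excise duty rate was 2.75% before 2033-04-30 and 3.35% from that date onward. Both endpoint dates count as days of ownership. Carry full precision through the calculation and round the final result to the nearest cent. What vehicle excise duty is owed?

2033-01-28 to 2033-04-29: 92 days at 2.75% → €86,000 × 2.75% × 92/365 = €596.1096
2033-04-30 to 2033-08-31: 124 days at 3.35% → €86,000 × 3.35% × 124/365 = €978.7507
Total = €1,574.8603

€1,574.86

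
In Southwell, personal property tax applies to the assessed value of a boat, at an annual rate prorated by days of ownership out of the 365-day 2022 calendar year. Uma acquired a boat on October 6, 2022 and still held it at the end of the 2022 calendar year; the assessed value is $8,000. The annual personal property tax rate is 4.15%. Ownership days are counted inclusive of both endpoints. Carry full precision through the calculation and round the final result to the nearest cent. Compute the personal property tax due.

$79.13

Days held (October 6 – December 31, 2022): 87 out of 365
Tax = $8,000 × 4.15% × 87/365 = $79.1342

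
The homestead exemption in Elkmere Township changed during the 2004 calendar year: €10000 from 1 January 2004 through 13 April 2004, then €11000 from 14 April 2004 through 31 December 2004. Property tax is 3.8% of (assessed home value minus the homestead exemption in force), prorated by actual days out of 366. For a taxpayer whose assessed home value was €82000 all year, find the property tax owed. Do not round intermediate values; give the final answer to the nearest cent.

1 January – 13 April 2004: 104 days, exemption €10000 → (€82000 − €10000) × 3.8% × 104/366 = €777.4426
14 April – 31 December 2004: 262 days, exemption €11000 → (€82000 − €11000) × 3.8% × 262/366 = €1931.3552
Total = €2708.7978

€2708.80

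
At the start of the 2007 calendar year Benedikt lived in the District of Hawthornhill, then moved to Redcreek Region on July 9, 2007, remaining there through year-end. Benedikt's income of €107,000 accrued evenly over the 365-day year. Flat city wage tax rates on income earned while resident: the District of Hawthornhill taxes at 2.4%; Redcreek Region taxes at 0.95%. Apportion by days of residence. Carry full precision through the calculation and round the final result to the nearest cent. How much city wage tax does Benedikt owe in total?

The District of Hawthornhill, January 1 – July 8, 2007: 189 days → €107,000 × 2.4% × 189/365 = €1,329.7315
Redcreek Region, July 9 – December 31, 2007: 176 days → €107,000 × 0.95% × 176/365 = €490.1479
Total = €1,819.8795

€1,819.88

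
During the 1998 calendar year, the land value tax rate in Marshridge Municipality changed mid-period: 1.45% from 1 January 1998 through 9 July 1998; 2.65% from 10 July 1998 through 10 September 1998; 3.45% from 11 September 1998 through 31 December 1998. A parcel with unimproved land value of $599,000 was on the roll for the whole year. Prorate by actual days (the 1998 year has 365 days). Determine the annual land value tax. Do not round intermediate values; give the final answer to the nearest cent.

1 January – 9 July 1998: 190 days at 1.45% → $599,000 × 1.45% × 190/365 = $4,521.2192
10 July – 10 September 1998: 63 days at 2.65% → $599,000 × 2.65% × 63/365 = $2,739.8096
11 September – 31 December 1998: 112 days at 3.45% → $599,000 × 3.45% × 112/365 = $6,341.1945
Total = $13,602.2233

$13,602.22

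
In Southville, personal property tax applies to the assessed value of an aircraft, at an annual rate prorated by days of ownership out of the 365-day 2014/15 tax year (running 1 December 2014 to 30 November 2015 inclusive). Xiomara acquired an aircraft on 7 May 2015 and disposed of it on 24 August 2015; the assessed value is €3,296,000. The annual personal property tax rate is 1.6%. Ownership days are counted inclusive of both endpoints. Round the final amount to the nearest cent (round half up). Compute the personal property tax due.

Days held (7 May – 24 August 2015): 110 out of 365
Tax = €3,296,000 × 1.6% × 110/365 = €15,893.0411

€15,893.04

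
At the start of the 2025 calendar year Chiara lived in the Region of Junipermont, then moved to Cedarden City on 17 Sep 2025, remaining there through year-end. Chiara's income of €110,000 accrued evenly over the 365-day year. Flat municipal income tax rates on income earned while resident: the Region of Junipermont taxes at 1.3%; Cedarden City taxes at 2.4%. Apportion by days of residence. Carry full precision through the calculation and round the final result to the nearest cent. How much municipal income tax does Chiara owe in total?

The Region of Junipermont, 1 Jan – 16 Sep 2025: 259 days → €110,000 × 1.3% × 259/365 = €1,014.7123
Cedarden City, 17 Sep – 31 Dec 2025: 106 days → €110,000 × 2.4% × 106/365 = €766.6849
Total = €1,781.3973

€1,781.40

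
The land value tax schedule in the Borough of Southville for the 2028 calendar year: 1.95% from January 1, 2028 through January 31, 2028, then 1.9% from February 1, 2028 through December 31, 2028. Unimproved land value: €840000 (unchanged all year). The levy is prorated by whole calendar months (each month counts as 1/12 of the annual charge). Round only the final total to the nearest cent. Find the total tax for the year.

January 1 – January 31, 2028: 1 month at 1.95% → €840000 × 1.95% × 1/12 = €1365.0000
February 1 – December 31, 2028: 11 months at 1.9% → €840000 × 1.9% × 11/12 = €14630.0000
Total = €15995.0000

€15995.00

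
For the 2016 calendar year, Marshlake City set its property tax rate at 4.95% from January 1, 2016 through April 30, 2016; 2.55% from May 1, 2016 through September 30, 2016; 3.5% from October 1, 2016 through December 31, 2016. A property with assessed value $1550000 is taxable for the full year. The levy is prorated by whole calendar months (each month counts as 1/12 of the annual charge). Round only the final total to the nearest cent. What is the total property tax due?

$55606.25

January 1 – April 30, 2016: 4 months at 4.95% → $1550000 × 4.95% × 4/12 = $25575.0000
May 1 – September 30, 2016: 5 months at 2.55% → $1550000 × 2.55% × 5/12 = $16468.7500
October 1 – December 31, 2016: 3 months at 3.5% → $1550000 × 3.5% × 3/12 = $13562.5000
Total = $55606.2500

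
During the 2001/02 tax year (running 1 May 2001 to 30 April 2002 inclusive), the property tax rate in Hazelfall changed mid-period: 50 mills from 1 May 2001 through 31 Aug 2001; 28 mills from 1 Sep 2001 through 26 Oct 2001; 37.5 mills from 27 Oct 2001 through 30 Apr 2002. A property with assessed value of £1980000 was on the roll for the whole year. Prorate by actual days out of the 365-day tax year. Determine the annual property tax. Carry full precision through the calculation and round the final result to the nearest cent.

£79704.49

1 May – 31 Aug 2001: 123 days at 50 mills → £1980000 × 5% × 123/365 = £33361.6438
1 Sep – 26 Oct 2001: 56 days at 28 mills → £1980000 × 2.8% × 56/365 = £8505.8630
27 Oct 2001 – 30 Apr 2002: 186 days at 37.5 mills → £1980000 × 3.75% × 186/365 = £37836.9863
Total = £79704.4932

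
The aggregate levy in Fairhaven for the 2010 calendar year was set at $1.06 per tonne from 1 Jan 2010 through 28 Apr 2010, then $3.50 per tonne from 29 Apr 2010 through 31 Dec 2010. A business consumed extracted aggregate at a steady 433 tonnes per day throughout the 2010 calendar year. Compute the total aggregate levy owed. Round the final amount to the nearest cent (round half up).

1 Jan – 28 Apr 2010: 118 days × 433 tonnes/day = 51,094 tonnes at $1.06/tonne → $54,159.64
29 Apr – 31 Dec 2010: 247 days × 433 tonnes/day = 106,951 tonnes at $3.50/tonne → $374,328.50

$428,488.14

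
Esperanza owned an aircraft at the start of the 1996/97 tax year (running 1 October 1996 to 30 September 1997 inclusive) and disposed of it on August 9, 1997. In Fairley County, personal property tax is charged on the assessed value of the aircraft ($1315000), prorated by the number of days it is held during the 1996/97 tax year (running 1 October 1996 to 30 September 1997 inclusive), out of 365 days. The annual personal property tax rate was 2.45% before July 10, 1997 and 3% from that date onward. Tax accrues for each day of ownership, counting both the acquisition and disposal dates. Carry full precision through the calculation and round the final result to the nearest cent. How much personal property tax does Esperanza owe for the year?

October 1, 1996 – July 9, 1997: 282 days at 2.45% → $1315000 × 2.45% × 282/365 = $24891.3288
July 10 – August 9, 1997: 31 days at 3% → $1315000 × 3% × 31/365 = $3350.5479
Total = $28241.8767

$28241.88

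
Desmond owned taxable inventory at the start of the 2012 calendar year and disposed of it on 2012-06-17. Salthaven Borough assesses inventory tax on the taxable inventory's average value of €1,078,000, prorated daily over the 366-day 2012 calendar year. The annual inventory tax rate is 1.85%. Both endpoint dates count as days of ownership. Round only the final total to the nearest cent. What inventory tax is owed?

Days held (2012-01-01 to 2012-06-17): 169 out of 366
Tax = €1,078,000 × 1.85% × 169/366 = €9,208.6530

€9,208.65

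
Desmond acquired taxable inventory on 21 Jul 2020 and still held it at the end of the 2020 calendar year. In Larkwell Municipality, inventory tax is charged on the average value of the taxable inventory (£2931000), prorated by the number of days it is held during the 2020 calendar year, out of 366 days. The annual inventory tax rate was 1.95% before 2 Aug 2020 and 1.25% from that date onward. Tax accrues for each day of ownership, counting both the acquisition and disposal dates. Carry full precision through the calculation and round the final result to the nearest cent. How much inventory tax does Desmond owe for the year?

£17089.49

21 Jul – 1 Aug 2020: 12 days at 1.95% → £2931000 × 1.95% × 12/366 = £1873.9180
2 Aug – 31 Dec 2020: 152 days at 1.25% → £2931000 × 1.25% × 152/366 = £15215.5738
Total = £17089.4918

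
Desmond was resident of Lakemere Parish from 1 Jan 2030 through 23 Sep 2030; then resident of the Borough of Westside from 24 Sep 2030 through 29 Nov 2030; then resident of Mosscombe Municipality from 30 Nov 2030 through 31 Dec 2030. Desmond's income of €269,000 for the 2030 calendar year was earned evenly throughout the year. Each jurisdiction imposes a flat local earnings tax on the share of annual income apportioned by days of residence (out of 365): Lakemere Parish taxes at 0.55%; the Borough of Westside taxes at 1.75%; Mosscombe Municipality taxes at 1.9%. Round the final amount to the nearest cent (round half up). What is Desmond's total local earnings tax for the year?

€2,390.42

Lakemere Parish, 1 Jan – 23 Sep 2030: 266 days → €269,000 × 0.55% × 266/365 = €1,078.2110
The Borough of Westside, 24 Sep – 29 Nov 2030: 67 days → €269,000 × 1.75% × 67/365 = €864.1164
Mosscombe Municipality, 30 Nov – 31 Dec 2030: 32 days → €269,000 × 1.9% × 32/365 = €448.0877
Total = €2,390.4151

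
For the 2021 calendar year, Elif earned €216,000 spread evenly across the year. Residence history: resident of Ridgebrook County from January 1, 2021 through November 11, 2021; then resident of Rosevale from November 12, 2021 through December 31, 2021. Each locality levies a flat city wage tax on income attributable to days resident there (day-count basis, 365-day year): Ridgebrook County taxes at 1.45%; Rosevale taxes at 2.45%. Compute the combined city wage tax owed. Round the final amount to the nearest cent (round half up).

Ridgebrook County, January 1 – November 11, 2021: 315 days → €216,000 × 1.45% × 315/365 = €2,702.9589
Rosevale, November 12 – December 31, 2021: 50 days → €216,000 × 2.45% × 50/365 = €724.9315
Total = €3,427.8904

€3,427.89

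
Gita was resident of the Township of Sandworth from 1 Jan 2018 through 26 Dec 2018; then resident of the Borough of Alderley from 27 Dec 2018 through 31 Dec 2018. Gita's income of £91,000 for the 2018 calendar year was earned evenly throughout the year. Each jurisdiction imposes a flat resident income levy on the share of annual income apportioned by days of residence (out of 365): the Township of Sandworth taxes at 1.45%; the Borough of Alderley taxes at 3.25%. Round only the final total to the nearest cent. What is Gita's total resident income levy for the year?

The Township of Sandworth, 1 Jan – 26 Dec 2018: 360 days → £91,000 × 1.45% × 360/365 = £1,301.4247
The Borough of Alderley, 27 Dec – 31 Dec 2018: 5 days → £91,000 × 3.25% × 5/365 = £40.5137
Total = £1,341.9384

£1,341.94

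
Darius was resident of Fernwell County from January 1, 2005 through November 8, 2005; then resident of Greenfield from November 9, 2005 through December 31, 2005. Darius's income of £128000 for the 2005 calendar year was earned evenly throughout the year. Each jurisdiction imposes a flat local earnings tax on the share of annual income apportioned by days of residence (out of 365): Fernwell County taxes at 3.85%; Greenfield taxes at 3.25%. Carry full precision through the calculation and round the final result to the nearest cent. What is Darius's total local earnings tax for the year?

Fernwell County, January 1 – November 8, 2005: 312 days → £128000 × 3.85% × 312/365 = £4212.4274
Greenfield, November 9 – December 31, 2005: 53 days → £128000 × 3.25% × 53/365 = £604.0548
Total = £4816.4822

£4816.48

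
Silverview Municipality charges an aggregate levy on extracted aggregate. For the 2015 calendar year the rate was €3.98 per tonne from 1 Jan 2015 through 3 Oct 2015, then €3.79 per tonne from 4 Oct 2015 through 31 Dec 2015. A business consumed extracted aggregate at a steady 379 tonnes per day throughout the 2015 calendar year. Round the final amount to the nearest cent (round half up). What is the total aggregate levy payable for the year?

1 Jan – 3 Oct 2015: 276 days × 379 tonnes/day = 104,604 tonnes at €3.98/tonne → €416323.92
4 Oct – 31 Dec 2015: 89 days × 379 tonnes/day = 33,731 tonnes at €3.79/tonne → €127840.49

€544164.41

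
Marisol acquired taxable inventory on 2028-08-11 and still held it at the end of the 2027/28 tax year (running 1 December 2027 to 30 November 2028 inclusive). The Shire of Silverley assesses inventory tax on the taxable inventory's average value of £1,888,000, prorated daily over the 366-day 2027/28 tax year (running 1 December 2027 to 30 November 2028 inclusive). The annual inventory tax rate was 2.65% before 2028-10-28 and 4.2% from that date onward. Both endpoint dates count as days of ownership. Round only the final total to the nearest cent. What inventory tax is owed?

2028-08-11 to 2028-10-27: 78 days at 2.65% → £1,888,000 × 2.65% × 78/366 = £10,662.5574
2028-10-28 to 2028-11-30: 34 days at 4.2% → £1,888,000 × 4.2% × 34/366 = £7,366.2951
Total = £18,028.8525

£18,028.85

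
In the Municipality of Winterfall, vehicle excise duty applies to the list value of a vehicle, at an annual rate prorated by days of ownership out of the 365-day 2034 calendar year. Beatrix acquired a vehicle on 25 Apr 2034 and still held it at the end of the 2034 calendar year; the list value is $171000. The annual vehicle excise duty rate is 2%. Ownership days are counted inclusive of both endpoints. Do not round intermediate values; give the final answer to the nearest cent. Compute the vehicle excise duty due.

Days held (25 Apr – 31 Dec 2034): 251 out of 365
Tax = $171000 × 2% × 251/365 = $2351.8356

$2351.84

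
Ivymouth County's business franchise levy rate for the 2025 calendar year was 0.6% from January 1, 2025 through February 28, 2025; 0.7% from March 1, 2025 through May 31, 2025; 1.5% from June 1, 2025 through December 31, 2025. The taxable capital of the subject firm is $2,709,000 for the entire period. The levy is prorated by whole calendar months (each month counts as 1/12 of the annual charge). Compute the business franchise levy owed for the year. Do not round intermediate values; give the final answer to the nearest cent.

$31,153.50

January 1 – February 28, 2025: 2 months at 0.6% → $2,709,000 × 0.6% × 2/12 = $2,709.0000
March 1 – May 31, 2025: 3 months at 0.7% → $2,709,000 × 0.7% × 3/12 = $4,740.7500
June 1 – December 31, 2025: 7 months at 1.5% → $2,709,000 × 1.5% × 7/12 = $23,703.7500
Total = $31,153.5000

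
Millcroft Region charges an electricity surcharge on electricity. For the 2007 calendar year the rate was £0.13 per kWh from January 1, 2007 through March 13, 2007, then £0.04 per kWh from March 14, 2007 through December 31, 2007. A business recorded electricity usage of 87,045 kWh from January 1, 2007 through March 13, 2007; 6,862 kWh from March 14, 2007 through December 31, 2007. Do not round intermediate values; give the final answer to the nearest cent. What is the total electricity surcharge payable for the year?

January 1 – March 13, 2007: 87,045 kWh at £0.13/kWh → £11,315.85
March 14 – December 31, 2007: 6,862 kWh at £0.04/kWh → £274.48

£11,590.33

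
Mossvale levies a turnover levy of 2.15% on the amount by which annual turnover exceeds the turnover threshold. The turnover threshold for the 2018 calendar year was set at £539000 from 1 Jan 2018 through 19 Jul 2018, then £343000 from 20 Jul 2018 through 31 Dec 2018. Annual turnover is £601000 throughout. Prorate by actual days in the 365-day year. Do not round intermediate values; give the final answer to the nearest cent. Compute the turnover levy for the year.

1 Jan – 19 Jul 2018: 200 days, exemption £539000 → (£601000 − £539000) × 2.15% × 200/365 = £730.4110
20 Jul – 31 Dec 2018: 165 days, exemption £343000 → (£601000 − £343000) × 2.15% × 165/365 = £2507.5479
Total = £3237.9589

£3237.96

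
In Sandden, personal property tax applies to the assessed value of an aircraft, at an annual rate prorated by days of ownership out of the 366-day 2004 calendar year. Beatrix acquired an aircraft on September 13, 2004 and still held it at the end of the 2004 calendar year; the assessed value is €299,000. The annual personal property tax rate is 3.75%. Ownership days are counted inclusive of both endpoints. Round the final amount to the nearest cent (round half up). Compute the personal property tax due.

€3,369.88

Days held (September 13 – December 31, 2004): 110 out of 366
Tax = €299,000 × 3.75% × 110/366 = €3,369.8770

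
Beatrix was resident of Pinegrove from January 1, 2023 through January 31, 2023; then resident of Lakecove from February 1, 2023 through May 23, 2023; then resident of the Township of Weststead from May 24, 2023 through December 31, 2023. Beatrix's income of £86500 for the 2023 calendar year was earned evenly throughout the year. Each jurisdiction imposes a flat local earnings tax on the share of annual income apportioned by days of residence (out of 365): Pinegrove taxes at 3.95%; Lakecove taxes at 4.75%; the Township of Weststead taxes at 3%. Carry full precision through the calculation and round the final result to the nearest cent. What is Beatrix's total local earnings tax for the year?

£3129.29

Pinegrove, January 1 – January 31, 2023: 31 days → £86500 × 3.95% × 31/365 = £290.1897
Lakecove, February 1 – May 23, 2023: 112 days → £86500 × 4.75% × 112/365 = £1260.7671
The Township of Weststead, May 24 – December 31, 2023: 222 days → £86500 × 3% × 222/365 = £1578.3288
Total = £3129.2856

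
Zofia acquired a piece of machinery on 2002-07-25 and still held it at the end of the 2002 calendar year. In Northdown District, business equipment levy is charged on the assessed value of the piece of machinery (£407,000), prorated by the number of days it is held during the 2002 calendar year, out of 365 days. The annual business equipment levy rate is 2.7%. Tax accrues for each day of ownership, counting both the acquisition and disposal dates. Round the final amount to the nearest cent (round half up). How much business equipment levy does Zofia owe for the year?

Days held (2002-07-25 to 2002-12-31): 160 out of 365
Tax = £407,000 × 2.7% × 160/365 = £4,817.0959

£4,817.10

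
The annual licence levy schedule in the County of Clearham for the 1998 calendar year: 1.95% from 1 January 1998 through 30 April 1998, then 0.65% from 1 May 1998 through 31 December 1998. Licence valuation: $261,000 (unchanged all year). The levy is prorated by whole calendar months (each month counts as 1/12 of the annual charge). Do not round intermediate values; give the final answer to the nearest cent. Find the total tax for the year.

1 January – 30 April 1998: 4 months at 1.95% → $261,000 × 1.95% × 4/12 = $1,696.5000
1 May – 31 December 1998: 8 months at 0.65% → $261,000 × 0.65% × 8/12 = $1,131.0000
Total = $2,827.5000

$2,827.50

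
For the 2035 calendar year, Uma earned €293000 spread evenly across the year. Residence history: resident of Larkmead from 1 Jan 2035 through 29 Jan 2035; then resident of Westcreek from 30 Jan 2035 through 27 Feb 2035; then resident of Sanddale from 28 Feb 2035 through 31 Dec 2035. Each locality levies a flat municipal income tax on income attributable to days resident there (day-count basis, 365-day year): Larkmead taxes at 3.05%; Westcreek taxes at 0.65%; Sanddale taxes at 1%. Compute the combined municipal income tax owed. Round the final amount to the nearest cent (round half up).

€3325.75

Larkmead, 1 Jan – 29 Jan 2035: 29 days → €293000 × 3.05% × 29/365 = €710.0233
Westcreek, 30 Jan – 27 Feb 2035: 29 days → €293000 × 0.65% × 29/365 = €151.3164
Sanddale, 28 Feb – 31 Dec 2035: 307 days → €293000 × 1% × 307/365 = €2464.4110
Total = €3325.7507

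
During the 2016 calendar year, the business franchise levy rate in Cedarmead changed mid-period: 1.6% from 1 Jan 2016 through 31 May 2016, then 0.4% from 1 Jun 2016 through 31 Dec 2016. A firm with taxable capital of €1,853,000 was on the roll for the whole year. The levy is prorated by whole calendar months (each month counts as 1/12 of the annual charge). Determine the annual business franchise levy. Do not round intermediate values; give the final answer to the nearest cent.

1 Jan – 31 May 2016: 5 months at 1.6% → €1,853,000 × 1.6% × 5/12 = €12,353.3333
1 Jun – 31 Dec 2016: 7 months at 0.4% → €1,853,000 × 0.4% × 7/12 = €4,323.6667
Total = €16,677.0000

€16,677.00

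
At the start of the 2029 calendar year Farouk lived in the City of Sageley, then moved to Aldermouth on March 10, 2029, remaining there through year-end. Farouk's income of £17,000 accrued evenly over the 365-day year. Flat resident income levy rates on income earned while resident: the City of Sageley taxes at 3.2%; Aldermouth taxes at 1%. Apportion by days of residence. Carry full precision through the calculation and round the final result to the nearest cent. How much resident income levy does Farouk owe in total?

The City of Sageley, January 1 – March 9, 2029: 68 days → £17,000 × 3.2% × 68/365 = £101.3479
Aldermouth, March 10 – December 31, 2029: 297 days → £17,000 × 1% × 297/365 = £138.3288
Total = £239.6767

£239.68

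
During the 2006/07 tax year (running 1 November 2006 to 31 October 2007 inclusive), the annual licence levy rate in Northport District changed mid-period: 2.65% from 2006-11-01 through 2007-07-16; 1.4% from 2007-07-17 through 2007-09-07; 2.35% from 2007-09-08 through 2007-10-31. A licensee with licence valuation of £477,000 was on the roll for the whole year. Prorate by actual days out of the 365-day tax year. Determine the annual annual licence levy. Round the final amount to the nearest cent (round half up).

£11,563.00

2006-11-01 to 2007-07-16: 258 days at 2.65% → £477,000 × 2.65% × 258/365 = £8,934.9288
2007-07-17 to 2007-09-07: 53 days at 1.4% → £477,000 × 1.4% × 53/365 = £969.6822
2007-09-08 to 2007-10-31: 54 days at 2.35% → £477,000 × 2.35% × 54/365 = £1,658.3918
Total = £11,563.0027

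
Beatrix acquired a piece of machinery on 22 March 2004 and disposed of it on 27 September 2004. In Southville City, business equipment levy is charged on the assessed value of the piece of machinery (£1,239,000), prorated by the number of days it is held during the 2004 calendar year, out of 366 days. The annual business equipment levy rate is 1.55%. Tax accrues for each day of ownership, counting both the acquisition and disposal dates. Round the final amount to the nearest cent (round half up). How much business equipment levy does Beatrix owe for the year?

£9,969.55

Days held (22 March – 27 September 2004): 190 out of 366
Tax = £1,239,000 × 1.55% × 190/366 = £9,969.5492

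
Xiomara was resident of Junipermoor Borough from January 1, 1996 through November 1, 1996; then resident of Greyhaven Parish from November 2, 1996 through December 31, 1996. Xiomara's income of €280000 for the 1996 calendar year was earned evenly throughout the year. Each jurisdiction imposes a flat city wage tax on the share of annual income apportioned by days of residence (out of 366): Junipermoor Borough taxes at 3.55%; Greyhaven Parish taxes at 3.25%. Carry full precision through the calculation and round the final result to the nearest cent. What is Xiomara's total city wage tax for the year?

Junipermoor Borough, January 1 – November 1, 1996: 306 days → €280000 × 3.55% × 306/366 = €8310.4918
Greyhaven Parish, November 2 – December 31, 1996: 60 days → €280000 × 3.25% × 60/366 = €1491.8033
Total = €9802.2951

€9802.30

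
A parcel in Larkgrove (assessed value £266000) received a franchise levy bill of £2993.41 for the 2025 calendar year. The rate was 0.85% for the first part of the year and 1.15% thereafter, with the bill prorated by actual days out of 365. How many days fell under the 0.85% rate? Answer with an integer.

30 days

Let d = days at the first rate; then 365 − d days at the second rate.
£266000 × [0.85%·d + 1.15%·(365−d)] / 365 = £2993.41
Solving gives d = 30, so the new rate took effect on 31 Jan 2025.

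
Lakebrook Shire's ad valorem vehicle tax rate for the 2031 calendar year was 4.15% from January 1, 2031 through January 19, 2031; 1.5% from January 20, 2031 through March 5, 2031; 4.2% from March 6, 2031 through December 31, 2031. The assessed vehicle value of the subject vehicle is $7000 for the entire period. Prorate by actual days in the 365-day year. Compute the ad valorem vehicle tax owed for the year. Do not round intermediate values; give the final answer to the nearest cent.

January 1 – January 19, 2031: 19 days at 4.15% → $7000 × 4.15% × 19/365 = $15.1219
January 20 – March 5, 2031: 45 days at 1.5% → $7000 × 1.5% × 45/365 = $12.9452
March 6 – December 31, 2031: 301 days at 4.2% → $7000 × 4.2% × 301/365 = $242.4493
Total = $270.5164

$270.52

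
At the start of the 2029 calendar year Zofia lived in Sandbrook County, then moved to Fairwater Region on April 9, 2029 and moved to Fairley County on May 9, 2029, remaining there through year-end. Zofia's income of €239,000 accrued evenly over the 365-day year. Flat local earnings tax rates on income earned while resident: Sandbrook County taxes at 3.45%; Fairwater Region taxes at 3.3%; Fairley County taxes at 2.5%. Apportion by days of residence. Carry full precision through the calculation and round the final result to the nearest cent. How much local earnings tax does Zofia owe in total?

€6,741.76

Sandbrook County, January 1 – April 8, 2029: 98 days → €239,000 × 3.45% × 98/365 = €2,213.8603
Fairwater Region, April 9 – May 8, 2029: 30 days → €239,000 × 3.3% × 30/365 = €648.2466
Fairley County, May 9 – December 31, 2029: 237 days → €239,000 × 2.5% × 237/365 = €3,879.6575
Total = €6,741.7644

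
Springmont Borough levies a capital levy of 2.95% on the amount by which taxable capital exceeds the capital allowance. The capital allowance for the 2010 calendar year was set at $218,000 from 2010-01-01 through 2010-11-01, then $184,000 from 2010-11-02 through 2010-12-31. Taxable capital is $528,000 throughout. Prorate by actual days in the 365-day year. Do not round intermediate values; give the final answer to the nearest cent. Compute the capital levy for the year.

2010-01-01 to 2010-11-01: 305 days, exemption $218,000 → ($528,000 − $218,000) × 2.95% × 305/365 = $7,641.7123
2010-11-02 to 2010-12-31: 60 days, exemption $184,000 → ($528,000 − $184,000) × 2.95% × 60/365 = $1,668.1644
Total = $9,309.8767

$9,309.88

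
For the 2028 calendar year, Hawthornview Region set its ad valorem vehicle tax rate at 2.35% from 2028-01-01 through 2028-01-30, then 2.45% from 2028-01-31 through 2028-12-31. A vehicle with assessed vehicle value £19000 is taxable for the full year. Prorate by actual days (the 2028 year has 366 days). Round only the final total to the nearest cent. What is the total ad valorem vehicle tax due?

£463.94

2028-01-01 to 2028-01-30: 30 days at 2.35% → £19000 × 2.35% × 30/366 = £36.5984
2028-01-31 to 2028-12-31: 336 days at 2.45% → £19000 × 2.45% × 336/366 = £427.3443
Total = £463.9426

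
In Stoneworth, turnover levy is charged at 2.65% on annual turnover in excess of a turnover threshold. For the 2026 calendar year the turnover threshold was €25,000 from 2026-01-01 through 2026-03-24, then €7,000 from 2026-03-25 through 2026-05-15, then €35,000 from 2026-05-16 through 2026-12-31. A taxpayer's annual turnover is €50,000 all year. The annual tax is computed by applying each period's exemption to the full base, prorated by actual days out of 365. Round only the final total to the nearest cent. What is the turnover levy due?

€563.47

2026-01-01 to 2026-03-24: 83 days, exemption €25,000 → (€50,000 − €25,000) × 2.65% × 83/365 = €150.6507
2026-03-25 to 2026-05-15: 52 days, exemption €7,000 → (€50,000 − €7,000) × 2.65% × 52/365 = €162.3397
2026-05-16 to 2026-12-31: 230 days, exemption €35,000 → (€50,000 − €35,000) × 2.65% × 230/365 = €250.4795
Total = €563.4699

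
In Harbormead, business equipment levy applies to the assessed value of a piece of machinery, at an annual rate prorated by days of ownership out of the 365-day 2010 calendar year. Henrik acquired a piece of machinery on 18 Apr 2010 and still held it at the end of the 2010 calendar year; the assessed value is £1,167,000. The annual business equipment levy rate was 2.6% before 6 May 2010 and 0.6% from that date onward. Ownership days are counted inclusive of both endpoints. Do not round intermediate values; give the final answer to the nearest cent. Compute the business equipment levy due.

18 Apr – 5 May 2010: 18 days at 2.6% → £1,167,000 × 2.6% × 18/365 = £1,496.3178
6 May – 31 Dec 2010: 240 days at 0.6% → £1,167,000 × 0.6% × 240/365 = £4,604.0548
Total = £6,100.3726

£6,100.37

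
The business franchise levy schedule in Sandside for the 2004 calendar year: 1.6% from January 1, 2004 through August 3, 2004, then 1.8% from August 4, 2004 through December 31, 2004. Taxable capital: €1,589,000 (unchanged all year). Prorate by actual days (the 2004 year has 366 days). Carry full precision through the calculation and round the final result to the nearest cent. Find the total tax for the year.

€26,726.46

January 1 – August 3, 2004: 216 days at 1.6% → €1,589,000 × 1.6% × 216/366 = €15,004.3279
August 4 – December 31, 2004: 150 days at 1.8% → €1,589,000 × 1.8% × 150/366 = €11,722.1311
Total = €26,726.4590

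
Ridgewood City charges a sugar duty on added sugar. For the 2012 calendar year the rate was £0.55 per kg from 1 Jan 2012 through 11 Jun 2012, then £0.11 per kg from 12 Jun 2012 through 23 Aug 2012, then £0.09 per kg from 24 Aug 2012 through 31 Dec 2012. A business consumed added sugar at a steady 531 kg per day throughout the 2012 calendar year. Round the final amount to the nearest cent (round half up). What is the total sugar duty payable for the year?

1 Jan – 11 Jun 2012: 163 days × 531 kg/day = 86,553 kg at £0.55/kg → £47,604.15
12 Jun – 23 Aug 2012: 73 days × 531 kg/day = 38,763 kg at £0.11/kg → £4,263.93
24 Aug – 31 Dec 2012: 130 days × 531 kg/day = 69,030 kg at £0.09/kg → £6,212.70

£58,080.78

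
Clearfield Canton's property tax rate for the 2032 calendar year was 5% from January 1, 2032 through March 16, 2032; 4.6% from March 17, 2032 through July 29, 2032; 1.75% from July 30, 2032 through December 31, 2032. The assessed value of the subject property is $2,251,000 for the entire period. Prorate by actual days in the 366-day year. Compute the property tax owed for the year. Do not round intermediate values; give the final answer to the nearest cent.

$78,246.85

January 1 – March 16, 2032: 76 days at 5% → $2,251,000 × 5% × 76/366 = $23,371.0383
March 17 – July 29, 2032: 135 days at 4.6% → $2,251,000 × 4.6% × 135/366 = $38,193.1967
July 30 – December 31, 2032: 155 days at 1.75% → $2,251,000 × 1.75% × 155/366 = $16,682.6161
Total = $78,246.8511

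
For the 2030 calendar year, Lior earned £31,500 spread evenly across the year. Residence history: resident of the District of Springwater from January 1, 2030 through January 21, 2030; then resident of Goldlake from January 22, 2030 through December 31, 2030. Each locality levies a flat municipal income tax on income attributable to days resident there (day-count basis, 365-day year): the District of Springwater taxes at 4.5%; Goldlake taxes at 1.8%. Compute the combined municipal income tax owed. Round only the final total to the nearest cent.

The District of Springwater, January 1 – January 21, 2030: 21 days → £31,500 × 4.5% × 21/365 = £81.5548
Goldlake, January 22 – December 31, 2030: 344 days → £31,500 × 1.8% × 344/365 = £534.3781
Total = £615.9329

£615.93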